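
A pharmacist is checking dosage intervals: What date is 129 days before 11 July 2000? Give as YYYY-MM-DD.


Start: 2000-07-11
Subtracting 129 days
Days already passed in July: 11
After going back through July: 118 more days to subtract
June 2000: 30 days, 88 remaining
May 2000: 31 days, 57 remaining
April 2000: 30 days, 27 remaining
March 2000 has 31 days, need 27
Result: 2000-03-04

2000-03-04


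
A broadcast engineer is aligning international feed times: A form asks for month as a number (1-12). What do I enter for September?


Calendar month order:
8. August
9. September <--
10. October
September is month number 9

9


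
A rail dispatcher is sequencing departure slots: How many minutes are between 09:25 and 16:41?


Start time: 09:25 = 565 minutes from midnight
End time: 16:41 = 1001 minutes from midnight
Difference: 1001 - 565 = 436 minutes
That is 7 hours and 16 minutes

436


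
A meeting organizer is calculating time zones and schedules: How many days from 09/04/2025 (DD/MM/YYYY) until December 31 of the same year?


Start: April 09, 2025
End: December 31, 2025
Days left in April: 21
May: 31
June: 30
July: 31
August: 31
... plus remaining months
Sum of remaining months: 245
Total: 21 + 245 = 266

266


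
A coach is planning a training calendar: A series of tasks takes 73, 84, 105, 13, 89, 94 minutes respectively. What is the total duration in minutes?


Durations: 73, 84, 105, 13, 89, 94
Running sum: 73
+ 84 = 157
+ 105 = 262
+ 13 = 275
+ 89 = 364
+ 94 = 458
Total duration: 458 minutes
That is 7 hours and 38 minutes

458


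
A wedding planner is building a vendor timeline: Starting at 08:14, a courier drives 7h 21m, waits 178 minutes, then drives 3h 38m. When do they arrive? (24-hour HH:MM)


Depart: 08:14
Leg 1: +441 min -> 15:35
Layover: +178 min -> 18:33
Leg 2: +218 min -> 22:11
Total travel: 837 minutes = 13h 57m
Arrival: 22:11

22:11


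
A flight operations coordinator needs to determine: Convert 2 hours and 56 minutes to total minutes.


Hours: 2
Extra minutes: 56
Minutes per hour: 60
Hours to minutes: 2 x 60 = 120
Total: 120 + 56 = 176

176


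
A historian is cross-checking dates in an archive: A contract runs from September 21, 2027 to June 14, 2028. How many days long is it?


Start date: 2027-09-21
End date: 2028-06-14
Sep 2027: +10 days
Oct 2027: +31 days
Nov 2027: +30 days
... (7 more months)
Total: 267 days

267


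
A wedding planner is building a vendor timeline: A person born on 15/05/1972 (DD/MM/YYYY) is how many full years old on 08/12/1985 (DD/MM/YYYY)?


Birth: 1972-05-15
Reference: 1985-12-08
Year difference: 1985 - 1972 = 13
Has birthday (05-15) occurred by 12-08? Yes
Age in full years: 13

13


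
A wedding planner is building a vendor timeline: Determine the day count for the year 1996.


Year: 1996
Check leap year rules:
Divisible by 4? Yes
Divisible by 100? No
1996 is a leap year
Days: 366

366


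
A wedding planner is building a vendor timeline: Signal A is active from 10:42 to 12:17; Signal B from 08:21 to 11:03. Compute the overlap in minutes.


Interval A: [642, 737] minutes from midnight
Interval B: [501, 663] minutes from midnight
Overlap start = max(642, 501) = 642
Overlap end = min(737, 663) = 663
Overlap = 663 - 642 = 21 minutes

21


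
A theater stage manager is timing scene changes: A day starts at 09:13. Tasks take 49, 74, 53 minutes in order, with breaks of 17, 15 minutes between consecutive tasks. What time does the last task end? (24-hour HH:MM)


Start: 09:13 = 553 min from midnight
  after task 1 (49 min): 10:02
  after break (17 min): 10:19
  after task 2 (74 min): 11:33
  after break (15 min): 11:48
  after task 3 (53 min): 12:41
Total elapsed: 208 minutes
End time: 12:41

12:41


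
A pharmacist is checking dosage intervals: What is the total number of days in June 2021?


Month: June
Year: 2021
June is a 30-day month
Total: 30 days

30


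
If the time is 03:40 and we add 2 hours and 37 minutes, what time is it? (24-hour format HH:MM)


Start time: 03:40
Adding: 2 hours 37 minutes
Minutes: 40 + 37 = 77
Minute overflow: 77 >= 60, so carry 1 hour, minutes = 17
Hours: 3 + 2 + 1 = 6
Result: 06:17

06:17


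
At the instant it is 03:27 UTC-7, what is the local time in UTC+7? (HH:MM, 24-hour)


Local time: 03:27 at UTC-7 (offset -7h)
Target zone: UTC+7 (offset 7h)
Difference: 7 - (-7) = 14 hours
Calculation: 3 + (14) = 17
Result: 17:27

17:27


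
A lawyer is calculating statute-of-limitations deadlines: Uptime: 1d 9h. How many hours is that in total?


Days: 1
Extra hours: 9
Hours per day: 24
Days to hours: 1 x 24 = 24
Total: 24 + 9 = 33

33


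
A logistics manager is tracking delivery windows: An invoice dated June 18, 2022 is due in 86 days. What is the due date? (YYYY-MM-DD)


Start: 2022-06-18
Adding 86 days
Days remaining in June: 12
After June: 74 days still to add
July 2022: 31 days, 43 remaining
August 2022: 31 days, 12 remaining
September 2022 has 30 days, need 12
Result: 2022-09-12

2022-09-12


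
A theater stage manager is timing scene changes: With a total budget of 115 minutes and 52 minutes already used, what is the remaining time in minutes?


Total budget: 115 minutes
Time used: 52 minutes
Remaining: 115 - 52 = 63 minutes
Percent used: 45.2%
Percent remaining: 54.8%

63


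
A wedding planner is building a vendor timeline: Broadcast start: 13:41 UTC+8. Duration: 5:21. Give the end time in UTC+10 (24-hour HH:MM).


Start: 13:41 in UTC+8
Step 1 - add duration:
  minutes: 41 + 21 = 62 (carry 1h)
  hours: 13 + 5 + 1 = 19
  end in UTC+8: 19:02
Step 2 - convert UTC+8 -> UTC+10:
  offset difference: 10 - (8) = 2 hours
  19 + (2) = 21 -> mod 24 = 21
Result: 21:02 in UTC+10

21:02


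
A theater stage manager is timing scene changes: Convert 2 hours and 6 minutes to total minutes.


Hours: 2
Minutes: 6
Convert hours to minutes: 2 x 60 = 120
Add remaining minutes: 120 + 6 = 126

126


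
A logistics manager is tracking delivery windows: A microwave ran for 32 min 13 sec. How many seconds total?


Minutes: 32
Extra seconds: 13
Seconds per minute: 60
Minutes to seconds: 32 x 60 = 1920
Total: 1920 + 13 = 1933

1933


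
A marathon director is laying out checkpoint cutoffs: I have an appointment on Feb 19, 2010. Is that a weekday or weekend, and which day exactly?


Date: 2010-02-19
January 1, 2010 is a Friday
Day of year: 50
Offset from Jan 1: 49 days
49 mod 7 = 0
Result: Friday

Friday


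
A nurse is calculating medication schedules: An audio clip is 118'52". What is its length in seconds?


Minutes: 118
Seconds: 52
Convert minutes to seconds: 118 x 60 = 7080
Add remaining seconds: 7080 + 52 = 7132

7132


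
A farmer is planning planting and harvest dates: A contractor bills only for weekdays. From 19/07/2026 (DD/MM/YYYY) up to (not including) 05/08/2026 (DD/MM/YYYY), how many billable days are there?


Start: 2026-07-19 (Sunday)
End (exclusive): 2026-08-05 (Wednesday)
Total calendar days: 17
Full weeks: 17 // 7 = 2 -> 10 weekdays
Remaining 3 days starting on Sunday:
  Sun(-), Mon(w), Tue(w) -> 2 weekdays
Total business days: 10 + 2 = 12

12


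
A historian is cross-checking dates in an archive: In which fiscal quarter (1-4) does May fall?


Month: May (month 5)
Q1: January-March (months 1-3)
Q2: April-June (months 4-6)
Q3: July-September (months 7-9)
Q4: October-December (months 10-12)
Month 5 falls in Q2

2


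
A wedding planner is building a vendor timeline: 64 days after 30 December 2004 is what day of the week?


Start: 2004-12-30 (Thursday)
Step 1 - find target date: add 64 days
  2004-12-30 + 64 days = 2005-03-04
Step 2 - day of week:
  64 mod 7 = 1
  Thursday + 1 days -> Friday
Result: Friday (2005-03-04)

Friday


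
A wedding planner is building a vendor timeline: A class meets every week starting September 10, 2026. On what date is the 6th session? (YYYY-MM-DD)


First occurrence: 2026-09-10 (occurrence 1)
Each occurrence is 7 days after the previous.
Occurrence 6 is 5 weeks after the first.
5 weeks = 35 days
2026-09-10 + 35 days = 2026-10-15

2026-10-15


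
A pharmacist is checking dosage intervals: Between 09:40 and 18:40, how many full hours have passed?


Start: 09:40
End: 18:40
Hour difference: 18 - 9 = 9 hours
Minute difference: 40 - 40 = 0 minutes
Total minutes: 540
Complete hours: 540 / 60 = 9 (remainder 0)

9


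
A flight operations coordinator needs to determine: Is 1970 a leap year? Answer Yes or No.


Year: 1970
Divisible by 4? 1970 / 4 = 492.5 -> No
Not divisible by 4, so NOT a leap year

No


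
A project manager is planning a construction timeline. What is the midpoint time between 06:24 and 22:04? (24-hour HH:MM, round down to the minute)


Start time: 06:24 = 384 minutes from midnight
End time: 22:04 = 1324 minutes from midnight
Sum: 384 + 1324 = 1708
Midpoint: 1708 / 2 = 854 minutes
Convert: 854 / 60 = 14 hours, 14 minutes
Result: 14:14

14:14


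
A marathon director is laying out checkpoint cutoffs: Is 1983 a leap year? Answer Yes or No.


Year: 1983
Divisible by 4? 1983 / 4 = 495.75 -> No
Not divisible by 4, so NOT a leap year

No


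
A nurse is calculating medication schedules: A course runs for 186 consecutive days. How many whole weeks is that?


Total days: 186
Days per week: 7
Division: 186 / 7 = 26 remainder 4
Complete weeks: 26
Remaining days: 4

26


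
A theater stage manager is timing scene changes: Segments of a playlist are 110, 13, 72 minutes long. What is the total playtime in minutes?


Durations: 110, 13, 72
Running sum: 110
+ 13 = 123
+ 72 = 195
Total duration: 195 minutes
That is 3 hours and 15 minutes

195


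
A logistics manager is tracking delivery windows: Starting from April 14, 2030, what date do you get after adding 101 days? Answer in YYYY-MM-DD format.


Start: 2030-04-14
Adding 101 days
Days remaining in April: 16
After April: 85 days still to add
May 2030: 31 days, 54 remaining
June 2030: 30 days, 24 remaining
July 2030 has 31 days, need 24
Result: 2030-07-24

2030-07-24


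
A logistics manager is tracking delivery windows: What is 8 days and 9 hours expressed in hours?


Days: 8
Extra hours: 9
Hours per day: 24
Days to hours: 8 x 24 = 192
Total: 192 + 9 = 201

201


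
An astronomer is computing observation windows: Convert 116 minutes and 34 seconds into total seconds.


Minutes: 116
Seconds: 34
Convert minutes to seconds: 116 x 60 = 6960
Add remaining seconds: 6960 + 34 = 6994

6994


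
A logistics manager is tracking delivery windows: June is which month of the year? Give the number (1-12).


Calendar month order:
5. May
6. June <--
7. July
June is month number 6

6


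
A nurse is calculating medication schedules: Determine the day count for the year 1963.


Year: 1963
Check leap year rules:
Divisible by 4? No
1963 is not a leap year
Days: 365

365


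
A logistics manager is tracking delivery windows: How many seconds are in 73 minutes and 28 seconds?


Minutes: 73
Extra seconds: 28
Seconds per minute: 60
Minutes to seconds: 73 x 60 = 4380
Total: 4380 + 28 = 4408

4408


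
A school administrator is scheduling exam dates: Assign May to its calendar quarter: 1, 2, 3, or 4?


Month: May (month 5)
Q1: January-March (months 1-3)
Q2: April-June (months 4-6)
Q3: July-September (months 7-9)
Q4: October-December (months 10-12)
Month 5 falls in Q2

2


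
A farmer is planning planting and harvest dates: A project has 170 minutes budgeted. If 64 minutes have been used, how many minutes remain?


Total budget: 170 minutes
Time used: 64 minutes
Remaining: 170 - 64 = 106 minutes
Percent used: 37.6%
Percent remaining: 62.4%

106


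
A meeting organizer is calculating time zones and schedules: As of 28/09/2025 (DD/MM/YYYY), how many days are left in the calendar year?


Start: September 28, 2025
End: December 31, 2025
Days left in September: 2
October: 31
November: 30
December: 31
Sum of remaining months: 92
Total: 2 + 92 = 94

94


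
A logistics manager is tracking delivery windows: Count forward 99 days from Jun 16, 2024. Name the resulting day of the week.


Start: 2024-06-16 (Sunday)
Step 1 - find target date: add 99 days
  2024-06-16 + 99 days = 2024-09-23
Step 2 - day of week:
  99 mod 7 = 1
  Sunday + 1 days -> Monday
Result: Monday (2024-09-23)

Monday


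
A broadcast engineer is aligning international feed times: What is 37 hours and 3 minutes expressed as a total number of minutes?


Hours: 37
Minutes: 3
Convert hours to minutes: 37 x 60 = 2220
Add remaining minutes: 2220 + 3 = 2223

2223


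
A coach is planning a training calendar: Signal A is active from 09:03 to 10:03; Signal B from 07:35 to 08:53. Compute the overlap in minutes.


Interval A: [543, 603] minutes from midnight
Interval B: [455, 533] minutes from midnight
Overlap start = max(543, 455) = 543
Overlap end = min(603, 533) = 533
End <= start, so the intervals do not overlap: 0 minutes

0


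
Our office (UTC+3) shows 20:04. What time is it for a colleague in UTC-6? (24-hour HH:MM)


Local time: 20:04 at UTC+3 (offset 3h)
Target zone: UTC-6 (offset -6h)
Difference: -6 - (3) = -9 hours
Calculation: 20 + (-9) = 11
Result: 11:04

11:04


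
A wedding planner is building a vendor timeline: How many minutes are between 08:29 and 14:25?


Start time: 08:29 = 509 minutes from midnight
End time: 14:25 = 865 minutes from midnight
Difference: 865 - 509 = 356 minutes
That is 5 hours and 56 minutes

356


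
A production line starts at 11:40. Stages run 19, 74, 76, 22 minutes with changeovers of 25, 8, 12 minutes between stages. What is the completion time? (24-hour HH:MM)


Start: 11:40 = 700 min from midnight
  after task 1 (19 min): 11:59
  after break (25 min): 12:24
  after task 2 (74 min): 13:38
  after break (8 min): 13:46
  after task 3 (76 min): 15:02
  after break (12 min): 15:14
  after task 4 (22 min): 15:36
Total elapsed: 236 minutes
End time: 15:36

15:36


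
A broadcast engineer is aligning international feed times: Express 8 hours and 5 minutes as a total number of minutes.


Hours: 8
Extra minutes: 5
Minutes per hour: 60
Hours to minutes: 8 x 60 = 480
Total: 480 + 5 = 485

485


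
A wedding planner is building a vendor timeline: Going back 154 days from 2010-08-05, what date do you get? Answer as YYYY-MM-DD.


Start: 2010-08-05
Subtracting 154 days
Days already passed in August: 5
After going back through August: 149 more days to subtract
July 2010: 31 days, 118 remaining
June 2010: 30 days, 88 remaining
May 2010: 31 days, 57 remaining
April 2010: 30 days, 27 remaining
Result: 2010-03-04

2010-03-04


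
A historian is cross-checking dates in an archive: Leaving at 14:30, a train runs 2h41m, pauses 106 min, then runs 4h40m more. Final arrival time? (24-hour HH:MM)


Depart: 14:30
Leg 1: +161 min -> 17:11
Layover: +106 min -> 18:57
Leg 2: +280 min -> 23:37
Total travel: 547 minutes = 9h 7m
Arrival: 23:37

23:37


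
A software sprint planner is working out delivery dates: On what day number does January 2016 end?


Month: January
Year: 2016
January is a 31-day month
Total: 31 days

31


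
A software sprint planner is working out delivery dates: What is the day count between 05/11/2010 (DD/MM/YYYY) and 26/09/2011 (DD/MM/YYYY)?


Start date: 2010-11-05
End date: 2011-09-26
Nov 2010: +26 days
Dec 2010: +31 days
Jan 2011: +31 days
... (8 more months)
Total: 325 days

325


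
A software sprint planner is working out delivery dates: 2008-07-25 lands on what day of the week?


Date: 2008-07-25
January 1, 2008 is a Tuesday
Day of year: 207
Offset from Jan 1: 206 days
206 mod 7 = 3
Result: Friday

Friday


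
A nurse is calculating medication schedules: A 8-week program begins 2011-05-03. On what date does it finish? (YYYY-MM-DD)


Start: 2011-05-03
Weeks to add: 8
Convert to days: 8 x 7 = 56 days
Add 56 days to 2011-05-03
Result: 2011-06-28

2011-06-28


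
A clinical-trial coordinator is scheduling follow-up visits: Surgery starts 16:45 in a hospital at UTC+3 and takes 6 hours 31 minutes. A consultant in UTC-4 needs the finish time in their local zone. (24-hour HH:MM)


Start: 16:45 in UTC+3
Step 1 - add duration:
  minutes: 45 + 31 = 76 (carry 1h)
  hours: 16 + 6 + 1 = 23
  end in UTC+3: 23:16
Step 2 - convert UTC+3 -> UTC-4:
  offset difference: -4 - (3) = -7 hours
  23 + (-7) = 16 -> mod 24 = 16
Result: 16:16 in UTC-4

16:16


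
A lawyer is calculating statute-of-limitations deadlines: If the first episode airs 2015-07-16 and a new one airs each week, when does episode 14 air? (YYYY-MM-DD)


First occurrence: 2015-07-16 (occurrence 1)
Each occurrence is 7 days after the previous.
Occurrence 14 is 13 weeks after the first.
13 weeks = 91 days
2015-07-16 + 91 days = 2015-10-15

2015-10-15


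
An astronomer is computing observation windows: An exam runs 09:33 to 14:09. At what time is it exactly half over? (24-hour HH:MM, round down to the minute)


Start time: 09:33 = 573 minutes from midnight
End time: 14:09 = 849 minutes from midnight
Sum: 573 + 849 = 1422
Midpoint: 1422 / 2 = 711 minutes
Convert: 711 / 60 = 11 hours, 51 minutes
Result: 11:51

11:51


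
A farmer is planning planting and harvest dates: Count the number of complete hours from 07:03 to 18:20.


Start: 07:03
End: 18:20
Hour difference: 18 - 7 = 11 hours
Minute difference: 20 - 3 = 17 minutes
Total minutes: 677
Complete hours: 677 / 60 = 11 (remainder 17)

11


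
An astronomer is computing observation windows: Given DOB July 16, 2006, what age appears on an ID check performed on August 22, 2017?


Birth: 2006-07-16
Reference: 2017-08-22
Year difference: 2017 - 2006 = 11
Has birthday (07-16) occurred by 08-22? Yes
Age in full years: 11

11


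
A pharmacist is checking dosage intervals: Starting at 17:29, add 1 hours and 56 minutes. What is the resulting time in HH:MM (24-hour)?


Start time: 17:29
Adding: 1 hours 56 minutes
Minutes: 29 + 56 = 85
Minute overflow: 85 >= 60, so carry 1 hour, minutes = 25
Hours: 17 + 1 + 1 = 19
Result: 19:25

19:25


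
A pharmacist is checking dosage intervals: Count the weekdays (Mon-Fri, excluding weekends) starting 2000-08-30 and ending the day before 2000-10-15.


Start: 2000-08-30 (Wednesday)
End (exclusive): 2000-10-15 (Sunday)
Total calendar days: 46
Full weeks: 46 // 7 = 6 -> 30 weekdays
Remaining 4 days starting on Wednesday:
  Wed(w), Thu(w), Fri(w), Sat(-) -> 3 weekdays
Total business days: 30 + 3 = 33

33


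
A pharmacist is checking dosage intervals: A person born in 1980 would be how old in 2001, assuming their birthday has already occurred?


Birth year: 1980
Current year: 2001
Age = current year - birth year
Age = 2001 - 1980 = 21

21


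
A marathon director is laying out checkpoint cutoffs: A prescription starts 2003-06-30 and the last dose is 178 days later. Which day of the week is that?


Start: 2003-06-30 (Monday)
Step 1 - find target date: add 178 days
  2003-06-30 + 178 days = 2003-12-25
Step 2 - day of week:
  178 mod 7 = 3
  Monday + 3 days -> Thursday
Result: Thursday (2003-12-25)

Thursday


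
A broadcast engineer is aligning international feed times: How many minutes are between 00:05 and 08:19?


Start time: 00:05 = 5 minutes from midnight
End time: 08:19 = 499 minutes from midnight
Difference: 499 - 5 = 494 minutes
That is 8 hours and 14 minutes

494


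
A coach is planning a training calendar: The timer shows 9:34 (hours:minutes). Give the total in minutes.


Hours: 9
Minutes: 34
Convert hours to minutes: 9 x 60 = 540
Add remaining minutes: 540 + 34 = 574

574


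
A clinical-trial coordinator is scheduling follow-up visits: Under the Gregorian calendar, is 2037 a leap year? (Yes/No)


Year: 2037
Divisible by 4? 2037 / 4 = 509.25 -> No
Not divisible by 4, so NOT a leap year

No


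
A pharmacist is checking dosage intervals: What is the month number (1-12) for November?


Calendar month order:
10. October
11. November <--
12. December
November is month number 11

11


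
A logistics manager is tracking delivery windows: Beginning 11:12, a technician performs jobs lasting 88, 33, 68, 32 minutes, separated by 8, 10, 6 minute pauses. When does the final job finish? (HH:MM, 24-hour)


Start: 11:12 = 672 min from midnight
  after task 1 (88 min): 12:40
  after break (8 min): 12:48
  after task 2 (33 min): 13:21
  after break (10 min): 13:31
  after task 3 (68 min): 14:39
  after break (6 min): 14:45
  after task 4 (32 min): 15:17
Total elapsed: 245 minutes
End time: 15:17

15:17


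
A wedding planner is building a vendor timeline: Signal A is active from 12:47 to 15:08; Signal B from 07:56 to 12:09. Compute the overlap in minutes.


Interval A: [767, 908] minutes from midnight
Interval B: [476, 729] minutes from midnight
Overlap start = max(767, 476) = 767
Overlap end = min(908, 729) = 729
End <= start, so the intervals do not overlap: 0 minutes

0


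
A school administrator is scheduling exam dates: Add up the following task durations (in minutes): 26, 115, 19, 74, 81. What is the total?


Durations: 26, 115, 19, 74, 81
Running sum: 26
+ 115 = 141
+ 19 = 160
+ 74 = 234
+ 81 = 315
Total duration: 315 minutes
That is 5 hours and 15 minutes

315


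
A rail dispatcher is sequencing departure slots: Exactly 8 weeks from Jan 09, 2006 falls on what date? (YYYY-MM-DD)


Start: 2006-01-09
Weeks to add: 8
Convert to days: 8 x 7 = 56 days
Add 56 days to 2006-01-09
Result: 2006-03-06

2006-03-06


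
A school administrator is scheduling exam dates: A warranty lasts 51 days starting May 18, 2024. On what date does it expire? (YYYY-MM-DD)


Start: 2024-05-18
Adding 51 days
Days remaining in May: 13
After May: 38 days still to add
June 2024: 30 days, 8 remaining
July 2024 has 31 days, need 8
Result: 2024-07-08

2024-07-08


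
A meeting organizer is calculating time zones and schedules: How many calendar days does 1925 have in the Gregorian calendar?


Year: 1925
Check leap year rules:
Divisible by 4? No
1925 is not a leap year
Days: 365

365


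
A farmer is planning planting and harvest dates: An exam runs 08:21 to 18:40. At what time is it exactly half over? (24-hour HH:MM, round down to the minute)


Start time: 08:21 = 501 minutes from midnight
End time: 18:40 = 1120 minutes from midnight
Sum: 501 + 1120 = 1621
Midpoint: 1621 / 2 = 810 minutes
Convert: 810 / 60 = 13 hours, 30 minutes
Result: 13:30

13:30


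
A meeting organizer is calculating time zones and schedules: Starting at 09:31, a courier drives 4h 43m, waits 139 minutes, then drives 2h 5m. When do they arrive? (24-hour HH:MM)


Depart: 09:31
Leg 1: +283 min -> 14:14
Layover: +139 min -> 16:33
Leg 2: +125 min -> 18:38
Total travel: 547 minutes = 9h 7m
Arrival: 18:38

18:38


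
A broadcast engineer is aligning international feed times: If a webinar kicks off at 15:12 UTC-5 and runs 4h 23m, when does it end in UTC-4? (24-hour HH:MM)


Start: 15:12 in UTC-5
Step 1 - add duration:
  minutes: 12 + 23 = 35
  hours: 15 + 4 + 0 = 19
  end in UTC-5: 19:35
Step 2 - convert UTC-5 -> UTC-4:
  offset difference: -4 - (-5) = 1 hours
  19 + (1) = 20 -> mod 24 = 20
Result: 20:35 in UTC-4

20:35


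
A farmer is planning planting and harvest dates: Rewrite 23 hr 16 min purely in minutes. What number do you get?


Hours: 23
Extra minutes: 16
Minutes per hour: 60
Hours to minutes: 23 x 60 = 1380
Total: 1380 + 16 = 1396

1396


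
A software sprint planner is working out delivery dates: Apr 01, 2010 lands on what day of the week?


Date: 2010-04-01
January 1, 2010 is a Friday
Day of year: 91
Offset from Jan 1: 90 days
90 mod 7 = 6
Result: Thursday

Thursday


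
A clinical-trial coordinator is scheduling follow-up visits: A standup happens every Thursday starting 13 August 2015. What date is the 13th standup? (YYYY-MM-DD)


First occurrence: 2015-08-13 (occurrence 1)
Each occurrence is 7 days after the previous.
Occurrence 13 is 12 weeks after the first.
12 weeks = 84 days
2015-08-13 + 84 days = 2015-11-05

2015-11-05


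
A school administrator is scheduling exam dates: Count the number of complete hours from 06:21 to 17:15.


Start: 06:21
End: 17:15
Hour difference: 17 - 6 = 11 hours
Minute difference: 15 - 21 = -6 minutes
Total minutes: 654
Complete hours: 654 / 60 = 10 (remainder 54)

10


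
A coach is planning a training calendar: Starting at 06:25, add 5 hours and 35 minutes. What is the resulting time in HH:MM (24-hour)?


Start time: 06:25
Adding: 5 hours 35 minutes
Minutes: 25 + 35 = 60
Minute overflow: 60 >= 60, so carry 1 hour, minutes = 0
Hours: 6 + 5 + 1 = 12
Result: 12:00

12:00


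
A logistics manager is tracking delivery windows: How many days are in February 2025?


Month: February
Year: 2025
2025 is not a leap year
February has 28 days
Total: 28 days

28


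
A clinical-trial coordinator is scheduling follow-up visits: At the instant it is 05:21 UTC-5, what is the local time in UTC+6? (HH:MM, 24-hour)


Local time: 05:21 at UTC-5 (offset -5h)
Target zone: UTC+6 (offset 6h)
Difference: 6 - (-5) = 11 hours
Calculation: 5 + (11) = 16
Result: 16:21

16:21


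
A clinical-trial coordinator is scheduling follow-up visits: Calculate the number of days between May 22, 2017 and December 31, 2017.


Start: May 22, 2017
End: December 31, 2017
Days left in May: 9
June: 30
July: 31
August: 31
September: 30
... plus remaining months
Sum of remaining months: 214
Total: 9 + 214 = 223

223


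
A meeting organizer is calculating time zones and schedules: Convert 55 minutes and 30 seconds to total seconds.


Minutes: 55
Extra seconds: 30
Seconds per minute: 60
Minutes to seconds: 55 x 60 = 3300
Total: 3300 + 30 = 3330

3330


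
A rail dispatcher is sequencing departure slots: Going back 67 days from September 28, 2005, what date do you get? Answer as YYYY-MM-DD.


Start: 2005-09-28
Subtracting 67 days
Days already passed in September: 28
After going back through September: 39 more days to subtract
August 2005: 31 days, 8 remaining
July 2005 has 31 days, need 8
Result: 2005-07-23

2005-07-23


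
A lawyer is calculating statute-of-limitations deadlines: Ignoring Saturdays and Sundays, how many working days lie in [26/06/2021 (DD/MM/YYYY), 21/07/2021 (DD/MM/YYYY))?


Start: 2021-06-26 (Saturday)
End (exclusive): 2021-07-21 (Wednesday)
Total calendar days: 25
Full weeks: 25 // 7 = 3 -> 15 weekdays
Remaining 4 days starting on Saturday:
  Sat(-), Sun(-), Mon(w), Tue(w) -> 2 weekdays
Total business days: 15 + 2 = 17

17


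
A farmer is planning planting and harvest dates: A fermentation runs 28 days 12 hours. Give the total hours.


Days: 28
Extra hours: 12
Hours per day: 24
Days to hours: 28 x 24 = 672
Total: 672 + 12 = 684

684


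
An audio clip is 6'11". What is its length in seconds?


Minutes: 6
Seconds: 11
Convert minutes to seconds: 6 x 60 = 360
Add remaining seconds: 360 + 11 = 371

371


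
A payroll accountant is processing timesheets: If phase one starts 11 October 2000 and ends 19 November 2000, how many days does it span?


Start date: 2000-10-11
End date: 2000-11-19
Oct 2000: +21 days
Nov 2000: +18 days
Total: 39 days

39


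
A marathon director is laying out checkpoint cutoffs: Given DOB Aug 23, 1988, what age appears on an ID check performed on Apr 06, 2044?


Birth: 1988-08-23
Reference: 2044-04-06
Year difference: 2044 - 1988 = 56
Has birthday (08-23) occurred by 04-06? No
Birthday not yet reached this year -> subtract 1
Age in full years: 55

55


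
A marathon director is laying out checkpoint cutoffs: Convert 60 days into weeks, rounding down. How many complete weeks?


Total days: 60
Days per week: 7
Division: 60 / 7 = 8 remainder 4
Complete weeks: 8
Remaining days: 4

8


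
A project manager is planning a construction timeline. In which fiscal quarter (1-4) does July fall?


Month: July (month 7)
Q1: January-March (months 1-3)
Q2: April-June (months 4-6)
Q3: July-September (months 7-9)
Q4: October-December (months 10-12)
Month 7 falls in Q3

3


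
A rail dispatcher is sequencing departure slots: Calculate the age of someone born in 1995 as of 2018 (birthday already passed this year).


Birth year: 1995
Current year: 2018
Age = current year - birth year
Age = 2018 - 1995 = 23

23


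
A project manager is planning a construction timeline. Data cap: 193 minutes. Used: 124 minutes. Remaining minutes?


Total budget: 193 minutes
Time used: 124 minutes
Remaining: 193 - 124 = 69 minutes
Percent used: 64.2%
Percent remaining: 35.8%

69


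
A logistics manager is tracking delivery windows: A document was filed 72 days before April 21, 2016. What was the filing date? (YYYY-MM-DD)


Start: 2016-04-21
Subtracting 72 days
Days already passed in April: 21
After going back through April: 51 more days to subtract
March 2016: 31 days, 20 remaining
February 2016 has 29 days, need 20
Result: 2016-02-09

2016-02-09


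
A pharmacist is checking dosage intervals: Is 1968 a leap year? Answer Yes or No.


Year: 1968
Divisible by 4? 1968 / 4 = 492.0 -> Yes
Divisible by 100? 1968 / 100 = 19.68 -> No
Divisible by 4 but not 100, so it IS a leap year

Yes


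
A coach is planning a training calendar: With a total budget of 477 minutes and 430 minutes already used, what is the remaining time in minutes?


Total budget: 477 minutes
Time used: 430 minutes
Remaining: 477 - 430 = 47 minutes
Percent used: 90.1%
Percent remaining: 9.9%

47


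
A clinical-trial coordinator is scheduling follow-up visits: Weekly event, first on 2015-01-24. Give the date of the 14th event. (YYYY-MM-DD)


First occurrence: 2015-01-24 (occurrence 1)
Each occurrence is 7 days after the previous.
Occurrence 14 is 13 weeks after the first.
13 weeks = 91 days
2015-01-24 + 91 days = 2015-04-25

2015-04-25


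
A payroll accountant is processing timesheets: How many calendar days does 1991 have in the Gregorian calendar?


Year: 1991
Check leap year rules:
Divisible by 4? No
1991 is not a leap year
Days: 365

365


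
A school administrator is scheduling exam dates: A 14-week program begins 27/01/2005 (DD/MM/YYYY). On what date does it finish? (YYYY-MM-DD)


Start: 2005-01-27
Weeks to add: 14
Convert to days: 14 x 7 = 98 days
Add 98 days to 2005-01-27
Result: 2005-05-05

2005-05-05


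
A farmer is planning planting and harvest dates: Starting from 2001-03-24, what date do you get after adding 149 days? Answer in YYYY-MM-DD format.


Start: 2001-03-24
Adding 149 days
Days remaining in March: 7
After March: 142 days still to add
April 2001: 30 days, 112 remaining
May 2001: 31 days, 81 remaining
June 2001: 30 days, 51 remaining
July 2001: 31 days, 20 remaining
Result: 2001-08-20

2001-08-20


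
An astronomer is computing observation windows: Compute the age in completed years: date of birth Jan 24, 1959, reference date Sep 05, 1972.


Birth: 1959-01-24
Reference: 1972-09-05
Year difference: 1972 - 1959 = 13
Has birthday (01-24) occurred by 09-05? Yes
Age in full years: 13

13


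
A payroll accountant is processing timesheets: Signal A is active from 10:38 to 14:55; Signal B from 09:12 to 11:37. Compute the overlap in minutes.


Interval A: [638, 895] minutes from midnight
Interval B: [552, 697] minutes from midnight
Overlap start = max(638, 552) = 638
Overlap end = min(895, 697) = 697
Overlap = 697 - 638 = 59 minutes

59


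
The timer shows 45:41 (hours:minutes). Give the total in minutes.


Hours: 45
Minutes: 41
Convert hours to minutes: 45 x 60 = 2700
Add remaining minutes: 2700 + 41 = 2741

2741


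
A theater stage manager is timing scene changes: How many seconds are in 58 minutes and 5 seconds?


Minutes: 58
Extra seconds: 5
Seconds per minute: 60
Minutes to seconds: 58 x 60 = 3480
Total: 3480 + 5 = 3485

3485


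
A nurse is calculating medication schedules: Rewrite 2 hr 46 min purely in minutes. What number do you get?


Hours: 2
Extra minutes: 46
Minutes per hour: 60
Hours to minutes: 2 x 60 = 120
Total: 120 + 46 = 166

166


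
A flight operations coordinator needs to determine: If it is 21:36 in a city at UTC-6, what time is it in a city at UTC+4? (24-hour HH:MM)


Local time: 21:36 at UTC-6 (offset -6h)
Target zone: UTC+4 (offset 4h)
Difference: 4 - (-6) = 10 hours
Calculation: 21 + (10) = 31
Wraparound: (31) mod 24 = 7
Result: 07:36

07:36


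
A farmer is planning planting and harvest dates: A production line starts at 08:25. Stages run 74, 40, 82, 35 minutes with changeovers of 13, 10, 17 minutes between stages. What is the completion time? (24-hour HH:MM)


Start: 08:25 = 505 min from midnight
  after task 1 (74 min): 09:39
  after break (13 min): 09:52
  after task 2 (40 min): 10:32
  after break (10 min): 10:42
  after task 3 (82 min): 12:04
  after break (17 min): 12:21
  after task 4 (35 min): 12:56
Total elapsed: 271 minutes
End time: 12:56

12:56


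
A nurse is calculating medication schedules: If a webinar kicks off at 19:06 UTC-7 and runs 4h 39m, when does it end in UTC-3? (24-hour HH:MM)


Start: 19:06 in UTC-7
Step 1 - add duration:
  minutes: 6 + 39 = 45
  hours: 19 + 4 + 0 = 23
  end in UTC-7: 23:45
Step 2 - convert UTC-7 -> UTC-3:
  offset difference: -3 - (-7) = 4 hours
  23 + (4) = 27 -> mod 24 = 3
Result: 03:45 in UTC-3

03:45


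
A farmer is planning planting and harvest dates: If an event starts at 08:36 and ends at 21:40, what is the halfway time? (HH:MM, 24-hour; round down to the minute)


Start time: 08:36 = 516 minutes from midnight
End time: 21:40 = 1300 minutes from midnight
Sum: 516 + 1300 = 1816
Midpoint: 1816 / 2 = 908 minutes
Convert: 908 / 60 = 15 hours, 8 minutes
Result: 15:08

15:08


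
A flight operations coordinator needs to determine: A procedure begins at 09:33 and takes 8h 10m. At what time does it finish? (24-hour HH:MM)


Start time: 09:33
Adding: 8 hours 10 minutes
Minutes: 33 + 10 = 43
Hours: 9 + 8 + 0 = 17
Result: 17:43

17:43


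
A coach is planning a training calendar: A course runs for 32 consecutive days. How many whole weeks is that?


Total days: 32
Days per week: 7
Division: 32 / 7 = 4 remainder 4
Complete weeks: 4
Remaining days: 4

4


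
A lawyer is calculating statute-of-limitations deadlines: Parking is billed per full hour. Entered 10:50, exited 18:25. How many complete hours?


Start: 10:50
End: 18:25
Hour difference: 18 - 10 = 8 hours
Minute difference: 25 - 50 = -25 minutes
Total minutes: 455
Complete hours: 455 / 60 = 7 (remainder 35)

7


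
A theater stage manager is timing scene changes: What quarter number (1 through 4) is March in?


Month: March (month 3)
Q1: January-March (months 1-3)
Q2: April-June (months 4-6)
Q3: July-September (months 7-9)
Q4: October-December (months 10-12)
Month 3 falls in Q1

1


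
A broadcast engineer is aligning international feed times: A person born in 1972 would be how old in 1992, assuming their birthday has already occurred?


Birth year: 1972
Current year: 1992
Age = current year - birth year
Age = 1992 - 1972 = 20

20


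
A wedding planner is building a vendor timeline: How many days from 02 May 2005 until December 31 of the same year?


Start: May 02, 2005
End: December 31, 2005
Days left in May: 29
June: 30
July: 31
August: 31
September: 30
... plus remaining months
Sum of remaining months: 214
Total: 29 + 214 = 243

243


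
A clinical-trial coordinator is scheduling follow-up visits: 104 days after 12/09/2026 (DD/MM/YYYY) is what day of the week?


Start: 2026-09-12 (Saturday)
Step 1 - find target date: add 104 days
  2026-09-12 + 104 days = 2026-12-25
Step 2 - day of week:
  104 mod 7 = 6
  Saturday + 6 days -> Friday
Result: Friday (2026-12-25)

Friday


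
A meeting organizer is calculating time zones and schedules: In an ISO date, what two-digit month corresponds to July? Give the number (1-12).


Calendar month order:
6. June
7. July <--
8. August
July is month number 7

7


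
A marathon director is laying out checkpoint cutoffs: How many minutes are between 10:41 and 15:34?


Start time: 10:41 = 641 minutes from midnight
End time: 15:34 = 934 minutes from midnight
Difference: 934 - 641 = 293 minutes
That is 4 hours and 53 minutes

293


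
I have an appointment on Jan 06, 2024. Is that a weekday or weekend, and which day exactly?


Date: 2024-01-06
January 1, 2024 is a Monday
Day of year: 6
Offset from Jan 1: 5 days
5 mod 7 = 5
Result: Saturday

Saturday


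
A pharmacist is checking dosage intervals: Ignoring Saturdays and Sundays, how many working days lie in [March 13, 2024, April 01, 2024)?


Start: 2024-03-13 (Wednesday)
End (exclusive): 2024-04-01 (Monday)
Total calendar days: 19
Full weeks: 19 // 7 = 2 -> 10 weekdays
Remaining 5 days starting on Wednesday:
  Wed(w), Thu(w), Fri(w), Sat(-), Sun(-) -> 3 weekdays
Total business days: 10 + 3 = 13

13


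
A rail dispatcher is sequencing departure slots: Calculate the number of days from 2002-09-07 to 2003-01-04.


Start date: 2002-09-07
End date: 2003-01-04
Sep 2002: +24 days
Oct 2002: +31 days
Nov 2002: +30 days
Dec 2002: +31 days
Jan 2003: +3 days
Total: 119 days

119


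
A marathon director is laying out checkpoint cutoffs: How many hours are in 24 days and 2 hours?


Days: 24
Extra hours: 2
Hours per day: 24
Days to hours: 24 x 24 = 576
Total: 576 + 2 = 578

578


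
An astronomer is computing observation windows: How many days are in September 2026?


Month: September
Year: 2026
September is a 30-day month
Total: 30 days

30


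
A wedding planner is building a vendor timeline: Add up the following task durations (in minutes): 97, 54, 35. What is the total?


Durations: 97, 54, 35
Running sum: 97
+ 54 = 151
+ 35 = 186
Total duration: 186 minutes
That is 3 hours and 6 minutes

186


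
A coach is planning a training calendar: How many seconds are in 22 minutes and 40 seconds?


Minutes: 22
Seconds: 40
Convert minutes to seconds: 22 x 60 = 1320
Add remaining seconds: 1320 + 40 = 1360

1360


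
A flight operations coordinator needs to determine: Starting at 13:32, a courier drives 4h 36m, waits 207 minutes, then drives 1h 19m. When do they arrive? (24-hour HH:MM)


Depart: 13:32
Leg 1: +276 min -> 18:08
Layover: +207 min -> 21:35
Leg 2: +79 min -> 22:54
Total travel: 562 minutes = 9h 22m
Arrival: 22:54

22:54


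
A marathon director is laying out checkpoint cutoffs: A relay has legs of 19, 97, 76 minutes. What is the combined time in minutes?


Durations: 19, 97, 76
Running sum: 19
+ 97 = 116
+ 76 = 192
Total duration: 192 minutes
That is 3 hours and 12 minutes

192


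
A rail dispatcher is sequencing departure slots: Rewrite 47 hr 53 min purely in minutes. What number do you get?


Hours: 47
Extra minutes: 53
Minutes per hour: 60
Hours to minutes: 47 x 60 = 2820
Total: 2820 + 53 = 2873

2873


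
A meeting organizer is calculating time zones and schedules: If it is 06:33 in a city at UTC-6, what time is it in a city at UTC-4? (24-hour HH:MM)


Local time: 06:33 at UTC-6 (offset -6h)
Target zone: UTC-4 (offset -4h)
Difference: -4 - (-6) = 2 hours
Calculation: 6 + (2) = 8
Result: 08:33

08:33


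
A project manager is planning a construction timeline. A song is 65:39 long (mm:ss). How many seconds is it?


Minutes: 65
Extra seconds: 39
Seconds per minute: 60
Minutes to seconds: 65 x 60 = 3900
Total: 3900 + 39 = 3939

3939


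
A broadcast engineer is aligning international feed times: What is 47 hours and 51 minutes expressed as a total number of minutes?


Hours: 47
Minutes: 51
Convert hours to minutes: 47 x 60 = 2820
Add remaining minutes: 2820 + 51 = 2871

2871


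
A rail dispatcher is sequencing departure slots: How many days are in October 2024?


Month: October
Year: 2024
October is a 31-day month
Total: 31 days

31


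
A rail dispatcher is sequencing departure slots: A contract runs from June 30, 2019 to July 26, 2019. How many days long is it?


Start date: 2019-06-30
End date: 2019-07-26
Jun 2019: +1 days
Jul 2019: +25 days
Total: 26 days

26
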